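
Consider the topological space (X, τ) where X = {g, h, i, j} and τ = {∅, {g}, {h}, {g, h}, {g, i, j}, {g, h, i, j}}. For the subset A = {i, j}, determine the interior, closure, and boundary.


int(A) = ∅, cl(A) = {i, j}, ∂A = {i, j}.

Closed sets in (X, τ) are complements of opens:
  closed(X, τ) = {∅, {h}, {i, j}, {g, i, j}, {h, i, j}, {g, h, i, j}}.
int(A) = ⋃ {U ∈ τ : U ⊆ A}. Opens contained in A: ∅.
Taking the union of these: int(A) = ∅.
cl(A) = ⋂ {C closed : A ⊆ C}. Closed sets containing A: {i, j}, {g, i, j}, {h, i, j}, {g, h, i, j}.
Intersecting these: cl(A) = {i, j}.
∂A = cl(A) ∖ int(A) = {i, j} ∖ ∅ = {i, j}.


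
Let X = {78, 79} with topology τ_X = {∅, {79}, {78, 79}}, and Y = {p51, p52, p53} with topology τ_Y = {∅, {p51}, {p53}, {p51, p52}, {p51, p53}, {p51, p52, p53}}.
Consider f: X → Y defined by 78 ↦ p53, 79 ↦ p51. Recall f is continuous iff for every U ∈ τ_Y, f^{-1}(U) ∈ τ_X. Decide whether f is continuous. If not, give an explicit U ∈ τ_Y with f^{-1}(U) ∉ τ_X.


f is NOT continuous.

Compute f^{-1}(U) for each U ∈ τ_Y:
  U = ∅: f^{-1}(U) = ∅ ∈ τ_X ✓.
  U = {p51}: f^{-1}(U) = {79} ∈ τ_X ✓.
  U = {p53}: f^{-1}(U) = {78} ∉ τ_X ✗.
  U = {p51, p52}: f^{-1}(U) = {79} ∈ τ_X ✓.
  U = {p51, p53}: f^{-1}(U) = {78, 79} ∈ τ_X ✓.
  U = {p51, p52, p53}: f^{-1}(U) = {78, 79} ∈ τ_X ✓.
Found U = {p53} with f^{-1}(U) = {78} not in τ_X. Therefore f is NOT continuous.


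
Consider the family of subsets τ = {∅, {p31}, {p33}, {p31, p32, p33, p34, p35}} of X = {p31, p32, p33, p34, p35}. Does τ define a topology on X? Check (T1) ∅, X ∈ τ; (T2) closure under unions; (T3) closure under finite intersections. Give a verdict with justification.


τ is NOT a topology on X.

Axiom (T1): ∅ ∈ τ? Yes; X ∈ τ? Yes.
Axiom (T2/T3): check pairwise unions and intersections of members of τ.
Counterexample for (T2): {p31} ∪ {p33} = {p31, p33} ∉ τ. Therefore τ is NOT a topology.


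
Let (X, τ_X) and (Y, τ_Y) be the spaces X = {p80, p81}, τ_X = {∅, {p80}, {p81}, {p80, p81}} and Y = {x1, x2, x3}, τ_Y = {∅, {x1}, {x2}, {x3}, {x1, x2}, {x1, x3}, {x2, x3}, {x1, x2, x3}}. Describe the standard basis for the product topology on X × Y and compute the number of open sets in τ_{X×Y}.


Basis B = {∅ × ∅, {p80} × {x1}, {p80} × {x2}, {p80} × {x3}, {p81} × {x1}, {p81} × {x2}, {p81} × {x3}, {p80} × {x1, x2}, {p80} × {x1, x3}, {p80, p81} × {x1}, {p80} × {x2, x3}, {p80, p81} × {x2}, {p80, p81} × {x3}, {p81} × {x1, x2}, {p81} × {x1, x3}, {p81} × {x2, x3}, {p80} × {x1, x2, x3}, {p81} × {x1, x2, x3}, {p80, p81} × {x1, x2}, {p80, p81} × {x1, x3}, {p80, p81} × {x2, x3}, {p80, p81} × {x1, x2, x3}}; |τ_{X×Y}| = 64.

Enumerate products U × V with U ∈ τ_X, V ∈ τ_Y (deduplicated):
  ∅ × ∅ = {} (∅)
  {p80} × {x1} = {(p80,x1)}
  {p80} × {x2} = {(p80,x2)}
  {p80} × {x3} = {(p80,x3)}
  {p81} × {x1} = {(p81,x1)}
  {p81} × {x2} = {(p81,x2)}
  {p81} × {x3} = {(p81,x3)}
  {p80} × {x1, x2} = {(p80,x1), (p80,x2)}
  {p80} × {x1, x3} = {(p80,x1), (p80,x3)}
  {p80, p81} × {x1} = {(p80,x1), (p81,x1)}
  {p80} × {x2, x3} = {(p80,x2), (p80,x3)}
  {p80, p81} × {x2} = {(p80,x2), (p81,x2)}
  {p80, p81} × {x3} = {(p80,x3), (p81,x3)}
  {p81} × {x1, x2} = {(p81,x1), (p81,x2)}
  {p81} × {x1, x3} = {(p81,x1), (p81,x3)}
  {p81} × {x2, x3} = {(p81,x2), (p81,x3)}
  {p80} × {x1, x2, x3} = {(p80,x1), (p80,x2), (p80,x3)}
  {p81} × {x1, x2, x3} = {(p81,x1), (p81,x2), (p81,x3)}
  {p80, p81} × {x1, x2} = {(p80,x1), (p80,x2), (p81,x1), (p81,x2)}
  {p80, p81} × {x1, x3} = {(p80,x1), (p80,x3), (p81,x1), (p81,x3)}
  {p80, p81} × {x2, x3} = {(p80,x2), (p80,x3), (p81,x2), (p81,x3)}
  {p80, p81} × {x1, x2, x3} = {(p80,x1), (p80,x2), (p80,x3), (p81,x1), (p81,x2), (p81,x3)}
These 22 distinct sets form the basis B.
Close under arbitrary unions to get τ_{X×Y}; counting gives |τ_{X×Y}| = 64.


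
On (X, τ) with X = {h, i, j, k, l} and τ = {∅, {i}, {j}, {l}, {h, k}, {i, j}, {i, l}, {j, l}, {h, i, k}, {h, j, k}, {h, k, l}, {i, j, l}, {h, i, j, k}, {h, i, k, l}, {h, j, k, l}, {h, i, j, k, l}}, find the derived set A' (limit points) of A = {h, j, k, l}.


A' = {h, k}

For each x ∈ X, list the open sets U ∈ τ with x ∈ U, then check whether U ∩ (A ∖ {x}) ≠ ∅ for every such U.
  x = h: opens ∋ x are {h, k}, {h, i, k}, {h, j, k}, {h, k, l}, {h, i, j, k}, {h, i, k, l}, {h, j, k, l}, {h, i, j, k, l}; each meets A ∖ {h}, so x IS a limit point.
  x = i: open {i} ∋ x has {i} ∩ (A ∖ {i}) = ∅, so x is NOT a limit point.
  x = j: open {j} ∋ x has {j} ∩ (A ∖ {j}) = ∅, so x is NOT a limit point.
  x = k: opens ∋ x are {h, k}, {h, i, k}, {h, j, k}, {h, k, l}, {h, i, j, k}, {h, i, k, l}, {h, j, k, l}, {h, i, j, k, l}; each meets A ∖ {k}, so x IS a limit point.
  x = l: open {l} ∋ x has {l} ∩ (A ∖ {l}) = ∅, so x is NOT a limit point.
Collecting: A' = {h, k}.


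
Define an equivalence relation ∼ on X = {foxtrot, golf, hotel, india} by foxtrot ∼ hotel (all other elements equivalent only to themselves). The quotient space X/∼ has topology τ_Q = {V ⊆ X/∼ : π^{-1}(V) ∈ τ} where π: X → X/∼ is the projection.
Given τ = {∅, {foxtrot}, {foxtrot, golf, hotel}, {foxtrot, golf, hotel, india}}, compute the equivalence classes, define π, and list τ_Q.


X/∼ = {[foxtrot=hotel], [golf], [india]}; |τ_Q| = 3.

Equivalence classes: [foxtrot=hotel], [golf], [india].
Quotient map π: X → X/∼ sends foxtrot ↦ [foxtrot=hotel], golf ↦ [golf], hotel ↦ [foxtrot=hotel], india ↦ [india].
For each subset V ⊆ X/∼, compute π^{-1}(V) ⊆ X and check whether π^{-1}(V) ∈ τ. V is open in τ_Q iff π^{-1}(V) ∈ τ.
  V = {}: π^{-1}(V) = ∅ ∈ τ ✓.
  V = {[foxtrot=hotel]}: π^{-1}(V) = {foxtrot, hotel} ∉ τ ✗.
  V = {[golf]}: π^{-1}(V) = {golf} ∉ τ ✗.
  V = {[foxtrot=hotel], [golf]}: π^{-1}(V) = {foxtrot, golf, hotel} ∈ τ ✓.
  V = {[india]}: π^{-1}(V) = {india} ∉ τ ✗.
  V = {[foxtrot=hotel], [india]}: π^{-1}(V) = {foxtrot, hotel, india} ∉ τ ✗.
  V = {[golf], [india]}: π^{-1}(V) = {golf, india} ∉ τ ✗.
  V = {[foxtrot=hotel], [golf], [india]}: π^{-1}(V) = {foxtrot, golf, hotel, india} ∈ τ ✓.
Open sets in the quotient: τ_Q = {{}, {[foxtrot=hotel], [golf]}, {[foxtrot=hotel], [golf], [india]}} (3 elements).


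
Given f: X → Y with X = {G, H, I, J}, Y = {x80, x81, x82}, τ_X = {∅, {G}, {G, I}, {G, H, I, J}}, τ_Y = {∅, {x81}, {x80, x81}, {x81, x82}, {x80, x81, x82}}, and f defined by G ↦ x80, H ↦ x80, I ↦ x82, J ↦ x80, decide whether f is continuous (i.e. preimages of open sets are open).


f is NOT continuous.

Compute f^{-1}(U) for each U ∈ τ_Y:
  U = ∅: f^{-1}(U) = ∅ ∈ τ_X ✓.
  U = {x81}: f^{-1}(U) = ∅ ∈ τ_X ✓.
  U = {x80, x81}: f^{-1}(U) = {G, H, J} ∉ τ_X ✗.
  U = {x81, x82}: f^{-1}(U) = {I} ∉ τ_X ✗.
  U = {x80, x81, x82}: f^{-1}(U) = {G, H, I, J} ∈ τ_X ✓.
Found U = {x80, x81} with f^{-1}(U) = {G, H, J} not in τ_X. Therefore f is NOT continuous.


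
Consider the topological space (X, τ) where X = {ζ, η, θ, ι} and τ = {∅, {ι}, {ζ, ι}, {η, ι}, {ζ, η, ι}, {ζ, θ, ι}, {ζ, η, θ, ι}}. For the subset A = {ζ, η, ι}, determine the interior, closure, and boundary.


int(A) = {ζ, η, ι}, cl(A) = {ζ, η, θ, ι}, ∂A = {θ}.

Closed sets in (X, τ) are complements of opens:
  closed(X, τ) = {∅, {η}, {θ}, {ζ, θ}, {η, θ}, {ζ, η, θ}, {ζ, η, θ, ι}}.
int(A) = ⋃ {U ∈ τ : U ⊆ A}. Opens contained in A: ∅, {ι}, {ζ, ι}, {η, ι}, {ζ, η, ι}.
Taking the union of these: int(A) = {ζ, η, ι}.
cl(A) = ⋂ {C closed : A ⊆ C}. Closed sets containing A: {ζ, η, θ, ι}.
Intersecting these: cl(A) = {ζ, η, θ, ι}.
∂A = cl(A) ∖ int(A) = {ζ, η, θ, ι} ∖ {ζ, η, ι} = {θ}.


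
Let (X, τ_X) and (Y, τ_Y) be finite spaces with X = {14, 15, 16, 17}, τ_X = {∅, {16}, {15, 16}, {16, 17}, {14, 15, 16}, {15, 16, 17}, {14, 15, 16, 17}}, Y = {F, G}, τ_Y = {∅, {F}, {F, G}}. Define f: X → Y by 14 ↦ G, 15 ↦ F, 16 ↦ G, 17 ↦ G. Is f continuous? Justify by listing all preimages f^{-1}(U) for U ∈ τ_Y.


f is NOT continuous.

Compute f^{-1}(U) for each U ∈ τ_Y:
  U = ∅: f^{-1}(U) = ∅ ∈ τ_X ✓.
  U = {F}: f^{-1}(U) = {15} ∉ τ_X ✗.
  U = {F, G}: f^{-1}(U) = {14, 15, 16, 17} ∈ τ_X ✓.
Found U = {F} with f^{-1}(U) = {15} not in τ_X. Therefore f is NOT continuous.


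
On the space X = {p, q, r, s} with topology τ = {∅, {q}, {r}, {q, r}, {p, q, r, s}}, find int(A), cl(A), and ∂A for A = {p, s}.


int(A) = ∅, cl(A) = {p, s}, ∂A = {p, s}.

Closed sets in (X, τ) are complements of opens:
  closed(X, τ) = {∅, {p, s}, {p, q, s}, {p, r, s}, {p, q, r, s}}.
int(A) = ⋃ {U ∈ τ : U ⊆ A}. Opens contained in A: ∅.
Taking the union of these: int(A) = ∅.
cl(A) = ⋂ {C closed : A ⊆ C}. Closed sets containing A: {p, s}, {p, q, s}, {p, r, s}, {p, q, r, s}.
Intersecting these: cl(A) = {p, s}.
∂A = cl(A) ∖ int(A) = {p, s} ∖ ∅ = {p, s}.


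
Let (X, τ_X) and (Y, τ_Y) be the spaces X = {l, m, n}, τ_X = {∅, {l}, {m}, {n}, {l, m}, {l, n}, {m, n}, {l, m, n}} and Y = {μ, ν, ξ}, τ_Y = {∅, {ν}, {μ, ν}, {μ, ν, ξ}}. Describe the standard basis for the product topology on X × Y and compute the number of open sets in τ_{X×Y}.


Basis B = {∅ × ∅, {l} × {ν}, {m} × {ν}, {n} × {ν}, {l} × {μ, ν}, {l, m} × {ν}, {l, n} × {ν}, {m} × {μ, ν}, {m, n} × {ν}, {n} × {μ, ν}, {l} × {μ, ν, ξ}, {l, m, n} × {ν}, {m} × {μ, ν, ξ}, {n} × {μ, ν, ξ}, {l, m} × {μ, ν}, {l, n} × {μ, ν}, {m, n} × {μ, ν}, {l, m} × {μ, ν, ξ}, {l, n} × {μ, ν, ξ}, {l, m, n} × {μ, ν}, {m, n} × {μ, ν, ξ}, {l, m, n} × {μ, ν, ξ}}; |τ_{X×Y}| = 64.

Enumerate products U × V with U ∈ τ_X, V ∈ τ_Y (deduplicated):
  ∅ × ∅ = {} (∅)
  {l} × {ν} = {(l,ν)}
  {m} × {ν} = {(m,ν)}
  {n} × {ν} = {(n,ν)}
  {l} × {μ, ν} = {(l,μ), (l,ν)}
  {l, m} × {ν} = {(l,ν), (m,ν)}
  {l, n} × {ν} = {(l,ν), (n,ν)}
  {m} × {μ, ν} = {(m,μ), (m,ν)}
  {m, n} × {ν} = {(m,ν), (n,ν)}
  {n} × {μ, ν} = {(n,μ), (n,ν)}
  {l} × {μ, ν, ξ} = {(l,μ), (l,ν), (l,ξ)}
  {l, m, n} × {ν} = {(l,ν), (m,ν), (n,ν)}
  {m} × {μ, ν, ξ} = {(m,μ), (m,ν), (m,ξ)}
  {n} × {μ, ν, ξ} = {(n,μ), (n,ν), (n,ξ)}
  {l, m} × {μ, ν} = {(l,μ), (l,ν), (m,μ), (m,ν)}
  {l, n} × {μ, ν} = {(l,μ), (l,ν), (n,μ), (n,ν)}
  {m, n} × {μ, ν} = {(m,μ), (m,ν), (n,μ), (n,ν)}
  {l, m} × {μ, ν, ξ} = {(l,μ), (l,ν), (l,ξ), (m,μ), (m,ν), (m,ξ)}
  {l, n} × {μ, ν, ξ} = {(l,μ), (l,ν), (l,ξ), (n,μ), (n,ν), (n,ξ)}
  {l, m, n} × {μ, ν} = {(l,μ), (l,ν), (m,μ), (m,ν), (n,μ), (n,ν)}
  {m, n} × {μ, ν, ξ} = {(m,μ), (m,ν), (m,ξ), (n,μ), (n,ν), (n,ξ)}
  {l, m, n} × {μ, ν, ξ} = {(l,μ), (l,ν), (l,ξ), (m,μ), (m,ν), (m,ξ), (n,μ), (n,ν), (n,ξ)}
These 22 distinct sets form the basis B.
Close under arbitrary unions to get τ_{X×Y}; counting gives |τ_{X×Y}| = 64.


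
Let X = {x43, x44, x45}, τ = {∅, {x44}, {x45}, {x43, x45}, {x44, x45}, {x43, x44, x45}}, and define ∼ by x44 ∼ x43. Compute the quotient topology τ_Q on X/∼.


X/∼ = {[x43=x44], [x45]}; |τ_Q| = 3.

Equivalence classes: [x43=x44], [x45].
Quotient map π: X → X/∼ sends x43 ↦ [x43=x44], x44 ↦ [x43=x44], x45 ↦ [x45].
For each subset V ⊆ X/∼, compute π^{-1}(V) ⊆ X and check whether π^{-1}(V) ∈ τ. V is open in τ_Q iff π^{-1}(V) ∈ τ.
  V = {}: π^{-1}(V) = ∅ ∈ τ ✓.
  V = {[x43=x44]}: π^{-1}(V) = {x43, x44} ∉ τ ✗.
  V = {[x45]}: π^{-1}(V) = {x45} ∈ τ ✓.
  V = {[x43=x44], [x45]}: π^{-1}(V) = {x43, x44, x45} ∈ τ ✓.
Open sets in the quotient: τ_Q = {{}, {[x45]}, {[x43=x44], [x45]}} (3 elements).


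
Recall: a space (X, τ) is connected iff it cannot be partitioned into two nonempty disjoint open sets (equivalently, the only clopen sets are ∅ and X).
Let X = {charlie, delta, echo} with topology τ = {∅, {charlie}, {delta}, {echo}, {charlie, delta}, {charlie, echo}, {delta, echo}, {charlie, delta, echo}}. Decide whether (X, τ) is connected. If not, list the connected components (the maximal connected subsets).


(X, τ) is disconnected; components = [{charlie}, {delta}, {echo}].

Find clopen sets (U ∈ τ with X ∖ U ∈ τ):
  U = ∅, X ∖ U = {charlie, delta, echo} — both open, so U is clopen.
  U = {charlie}, X ∖ U = {delta, echo} — both open, so U is clopen.
  U = {delta}, X ∖ U = {charlie, echo} — both open, so U is clopen.
  U = {echo}, X ∖ U = {charlie, delta} — both open, so U is clopen.
  U = {charlie, delta}, X ∖ U = {echo} — both open, so U is clopen.
  U = {charlie, echo}, X ∖ U = {delta} — both open, so U is clopen.
  U = {delta, echo}, X ∖ U = {charlie} — both open, so U is clopen.
  U = {charlie, delta, echo}, X ∖ U = ∅ — both open, so U is clopen.
Nontrivial clopen(s) exist: e.g. {charlie, delta}. So (X, τ) is disconnected.
Compute connected components by grouping points that agree on all clopens:
  component: {charlie}
  component: {delta}
  component: {echo}


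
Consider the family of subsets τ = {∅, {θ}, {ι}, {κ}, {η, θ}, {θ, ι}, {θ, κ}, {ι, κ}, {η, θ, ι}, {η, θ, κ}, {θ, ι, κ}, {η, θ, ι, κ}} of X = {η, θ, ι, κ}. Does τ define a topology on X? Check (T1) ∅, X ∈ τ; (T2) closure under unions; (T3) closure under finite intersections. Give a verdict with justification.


τ IS a topology on X.

Axiom (T1): ∅ ∈ τ? Yes; X ∈ τ? Yes.
Axiom (T2/T3): check pairwise unions and intersections of members of τ.
All pairwise intersections and unions checked — each lies in τ. Therefore τ satisfies (T1), (T2), (T3): it IS a topology on X.


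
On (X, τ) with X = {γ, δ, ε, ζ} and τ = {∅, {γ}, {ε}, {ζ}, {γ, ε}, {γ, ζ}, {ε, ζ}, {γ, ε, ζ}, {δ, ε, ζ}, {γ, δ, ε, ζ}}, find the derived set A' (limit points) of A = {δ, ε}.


A' = {δ}

For each x ∈ X, list the open sets U ∈ τ with x ∈ U, then check whether U ∩ (A ∖ {x}) ≠ ∅ for every such U.
  x = γ: open {γ} ∋ x has {γ} ∩ (A ∖ {γ}) = ∅, so x is NOT a limit point.
  x = δ: opens ∋ x are {δ, ε, ζ}, {γ, δ, ε, ζ}; each meets A ∖ {δ}, so x IS a limit point.
  x = ε: open {ε} ∋ x has {ε} ∩ (A ∖ {ε}) = ∅, so x is NOT a limit point.
  x = ζ: open {ζ} ∋ x has {ζ} ∩ (A ∖ {ζ}) = ∅, so x is NOT a limit point.
Collecting: A' = {δ}.


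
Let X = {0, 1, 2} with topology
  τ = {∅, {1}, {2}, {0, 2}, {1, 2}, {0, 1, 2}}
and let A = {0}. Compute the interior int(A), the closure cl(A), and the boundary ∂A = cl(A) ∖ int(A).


int(A) = ∅, cl(A) = {0}, ∂A = {0}.

Closed sets in (X, τ) are complements of opens:
  closed(X, τ) = {∅, {0}, {1}, {0, 1}, {0, 2}, {0, 1, 2}}.
int(A) = ⋃ {U ∈ τ : U ⊆ A}. Opens contained in A: ∅.
Taking the union of these: int(A) = ∅.
cl(A) = ⋂ {C closed : A ⊆ C}. Closed sets containing A: {0}, {0, 1}, {0, 2}, {0, 1, 2}.
Intersecting these: cl(A) = {0}.
∂A = cl(A) ∖ int(A) = {0} ∖ ∅ = {0}.


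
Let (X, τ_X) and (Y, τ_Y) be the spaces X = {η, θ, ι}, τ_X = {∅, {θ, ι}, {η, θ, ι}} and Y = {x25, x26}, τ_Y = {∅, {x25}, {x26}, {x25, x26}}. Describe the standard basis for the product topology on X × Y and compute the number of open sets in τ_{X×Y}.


Basis B = {∅ × ∅, {θ, ι} × {x25}, {θ, ι} × {x26}, {η, θ, ι} × {x25}, {η, θ, ι} × {x26}, {θ, ι} × {x25, x26}, {η, θ, ι} × {x25, x26}}; |τ_{X×Y}| = 9.

Enumerate products U × V with U ∈ τ_X, V ∈ τ_Y (deduplicated):
  ∅ × ∅ = {} (∅)
  {θ, ι} × {x25} = {(θ,x25), (ι,x25)}
  {θ, ι} × {x26} = {(θ,x26), (ι,x26)}
  {η, θ, ι} × {x25} = {(η,x25), (θ,x25), (ι,x25)}
  {η, θ, ι} × {x26} = {(η,x26), (θ,x26), (ι,x26)}
  {θ, ι} × {x25, x26} = {(θ,x25), (θ,x26), (ι,x25), (ι,x26)}
  {η, θ, ι} × {x25, x26} = {(η,x25), (η,x26), (θ,x25), (θ,x26), (ι,x25), (ι,x26)}
These 7 distinct sets form the basis B.
Close under arbitrary unions to get τ_{X×Y}; counting gives |τ_{X×Y}| = 9.


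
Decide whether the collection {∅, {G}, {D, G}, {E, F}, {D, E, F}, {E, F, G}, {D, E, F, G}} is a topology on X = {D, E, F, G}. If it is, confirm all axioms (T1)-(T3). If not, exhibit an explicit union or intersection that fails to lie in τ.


τ is NOT a topology on X.

Axiom (T1): ∅ ∈ τ? Yes; X ∈ τ? Yes.
Axiom (T2/T3): check pairwise unions and intersections of members of τ.
Counterexample for (T3): {D, G} ∩ {D, E, F} = {D} ∉ τ. Therefore τ is NOT a topology.


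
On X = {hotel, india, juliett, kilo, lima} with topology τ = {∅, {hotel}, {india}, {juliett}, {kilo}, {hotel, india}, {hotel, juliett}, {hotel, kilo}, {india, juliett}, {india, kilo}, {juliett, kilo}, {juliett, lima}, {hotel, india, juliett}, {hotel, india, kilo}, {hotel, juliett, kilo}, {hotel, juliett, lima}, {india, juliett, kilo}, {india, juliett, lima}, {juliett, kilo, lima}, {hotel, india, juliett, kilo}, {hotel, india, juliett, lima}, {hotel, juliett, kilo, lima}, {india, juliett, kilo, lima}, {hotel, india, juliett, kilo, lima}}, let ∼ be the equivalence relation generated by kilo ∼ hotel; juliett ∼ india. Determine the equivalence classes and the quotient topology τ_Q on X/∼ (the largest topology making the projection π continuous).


X/∼ = {[hotel=kilo], [india=juliett], [lima]}; |τ_Q| = 6.

Equivalence classes: [hotel=kilo], [india=juliett], [lima].
Quotient map π: X → X/∼ sends hotel ↦ [hotel=kilo], india ↦ [india=juliett], juliett ↦ [india=juliett], kilo ↦ [hotel=kilo], lima ↦ [lima].
For each subset V ⊆ X/∼, compute π^{-1}(V) ⊆ X and check whether π^{-1}(V) ∈ τ. V is open in τ_Q iff π^{-1}(V) ∈ τ.
  V = {}: π^{-1}(V) = ∅ ∈ τ ✓.
  V = {[hotel=kilo]}: π^{-1}(V) = {hotel, kilo} ∈ τ ✓.
  V = {[india=juliett]}: π^{-1}(V) = {india, juliett} ∈ τ ✓.
  V = {[hotel=kilo], [india=juliett]}: π^{-1}(V) = {hotel, india, juliett, kilo} ∈ τ ✓.
  V = {[lima]}: π^{-1}(V) = {lima} ∉ τ ✗.
  V = {[hotel=kilo], [lima]}: π^{-1}(V) = {hotel, kilo, lima} ∉ τ ✗.
  V = {[india=juliett], [lima]}: π^{-1}(V) = {india, juliett, lima} ∈ τ ✓.
  V = {[hotel=kilo], [india=juliett], [lima]}: π^{-1}(V) = {hotel, india, juliett, kilo, lima} ∈ τ ✓.
Open sets in the quotient: τ_Q = {{}, {[hotel=kilo]}, {[india=juliett]}, {[hotel=kilo], [india=juliett]}, {[india=juliett], [lima]}, {[hotel=kilo], [india=juliett], [lima]}} (6 elements).


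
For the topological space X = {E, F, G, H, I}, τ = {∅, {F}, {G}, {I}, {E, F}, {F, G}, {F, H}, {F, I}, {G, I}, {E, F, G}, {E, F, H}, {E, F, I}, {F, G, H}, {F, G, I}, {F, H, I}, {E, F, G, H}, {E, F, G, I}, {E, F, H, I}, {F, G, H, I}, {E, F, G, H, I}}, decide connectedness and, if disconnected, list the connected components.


(X, τ) is disconnected; components = [{G}, {I}, {E, F, H}].

Find clopen sets (U ∈ τ with X ∖ U ∈ τ):
  U = ∅, X ∖ U = {E, F, G, H, I} — both open, so U is clopen.
  U = {G}, X ∖ U = {E, F, H, I} — both open, so U is clopen.
  U = {I}, X ∖ U = {E, F, G, H} — both open, so U is clopen.
  U = {G, I}, X ∖ U = {E, F, H} — both open, so U is clopen.
  U = {E, F, H}, X ∖ U = {G, I} — both open, so U is clopen.
  U = {E, F, G, H}, X ∖ U = {I} — both open, so U is clopen.
  U = {E, F, H, I}, X ∖ U = {G} — both open, so U is clopen.
  U = {E, F, G, H, I}, X ∖ U = ∅ — both open, so U is clopen.
Nontrivial clopen(s) exist: e.g. {E, F, H}. So (X, τ) is disconnected.
Compute connected components by grouping points that agree on all clopens:
  component: {G}
  component: {I}
  component: {E, F, H}


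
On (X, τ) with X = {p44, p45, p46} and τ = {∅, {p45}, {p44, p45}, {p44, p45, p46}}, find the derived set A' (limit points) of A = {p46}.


A' = ∅

For each x ∈ X, list the open sets U ∈ τ with x ∈ U, then check whether U ∩ (A ∖ {x}) ≠ ∅ for every such U.
  x = p44: open {p44, p45} ∋ x has {p44, p45} ∩ (A ∖ {p44}) = ∅, so x is NOT a limit point.
  x = p45: open {p45} ∋ x has {p45} ∩ (A ∖ {p45}) = ∅, so x is NOT a limit point.
  x = p46: open {p44, p45, p46} ∋ x has {p44, p45, p46} ∩ (A ∖ {p46}) = ∅, so x is NOT a limit point.
Collecting: A' = ∅.


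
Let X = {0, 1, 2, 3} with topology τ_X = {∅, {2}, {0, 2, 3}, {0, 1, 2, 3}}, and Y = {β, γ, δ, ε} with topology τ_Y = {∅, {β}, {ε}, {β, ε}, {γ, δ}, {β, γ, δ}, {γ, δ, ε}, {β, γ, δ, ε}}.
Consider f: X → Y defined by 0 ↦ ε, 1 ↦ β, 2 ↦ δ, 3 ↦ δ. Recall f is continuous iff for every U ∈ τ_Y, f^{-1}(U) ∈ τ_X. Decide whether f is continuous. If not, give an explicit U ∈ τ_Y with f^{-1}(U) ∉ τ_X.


f is NOT continuous.

Compute f^{-1}(U) for each U ∈ τ_Y:
  U = ∅: f^{-1}(U) = ∅ ∈ τ_X ✓.
  U = {β}: f^{-1}(U) = {1} ∉ τ_X ✗.
  U = {ε}: f^{-1}(U) = {0} ∉ τ_X ✗.
  U = {β, ε}: f^{-1}(U) = {0, 1} ∉ τ_X ✗.
  U = {γ, δ}: f^{-1}(U) = {2, 3} ∉ τ_X ✗.
  U = {β, γ, δ}: f^{-1}(U) = {1, 2, 3} ∉ τ_X ✗.
  U = {γ, δ, ε}: f^{-1}(U) = {0, 2, 3} ∈ τ_X ✓.
  U = {β, γ, δ, ε}: f^{-1}(U) = {0, 1, 2, 3} ∈ τ_X ✓.
Found U = {β} with f^{-1}(U) = {1} not in τ_X. Therefore f is NOT continuous.


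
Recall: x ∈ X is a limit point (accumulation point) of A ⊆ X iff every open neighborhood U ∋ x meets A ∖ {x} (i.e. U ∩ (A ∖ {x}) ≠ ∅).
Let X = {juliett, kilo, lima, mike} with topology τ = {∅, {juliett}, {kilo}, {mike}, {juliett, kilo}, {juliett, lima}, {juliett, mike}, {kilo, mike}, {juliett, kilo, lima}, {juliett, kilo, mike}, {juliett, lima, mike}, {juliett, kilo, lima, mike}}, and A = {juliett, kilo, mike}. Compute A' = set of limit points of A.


A' = {lima}

For each x ∈ X, list the open sets U ∈ τ with x ∈ U, then check whether U ∩ (A ∖ {x}) ≠ ∅ for every such U.
  x = juliett: open {juliett} ∋ x has {juliett} ∩ (A ∖ {juliett}) = ∅, so x is NOT a limit point.
  x = kilo: open {kilo} ∋ x has {kilo} ∩ (A ∖ {kilo}) = ∅, so x is NOT a limit point.
  x = lima: opens ∋ x are {juliett, lima}, {juliett, kilo, lima}, {juliett, lima, mike}, {juliett, kilo, lima, mike}; each meets A ∖ {lima}, so x IS a limit point.
  x = mike: open {mike} ∋ x has {mike} ∩ (A ∖ {mike}) = ∅, so x is NOT a limit point.
Collecting: A' = {lima}.


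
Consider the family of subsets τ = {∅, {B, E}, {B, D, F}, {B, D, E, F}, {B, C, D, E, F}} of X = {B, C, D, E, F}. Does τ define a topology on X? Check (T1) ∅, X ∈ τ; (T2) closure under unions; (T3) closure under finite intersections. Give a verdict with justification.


τ is NOT a topology on X.

Axiom (T1): ∅ ∈ τ? Yes; X ∈ τ? Yes.
Axiom (T2/T3): check pairwise unions and intersections of members of τ.
Counterexample for (T3): {B, E} ∩ {B, D, F} = {B} ∉ τ. Therefore τ is NOT a topology.


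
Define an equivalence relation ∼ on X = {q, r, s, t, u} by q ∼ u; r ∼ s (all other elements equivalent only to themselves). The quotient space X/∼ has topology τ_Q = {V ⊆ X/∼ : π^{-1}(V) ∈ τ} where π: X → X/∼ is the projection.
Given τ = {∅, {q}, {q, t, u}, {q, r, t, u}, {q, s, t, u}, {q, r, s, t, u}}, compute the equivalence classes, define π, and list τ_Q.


X/∼ = {[q=u], [r=s], [t]}; |τ_Q| = 3.

Equivalence classes: [q=u], [r=s], [t].
Quotient map π: X → X/∼ sends q ↦ [q=u], r ↦ [r=s], s ↦ [r=s], t ↦ [t], u ↦ [q=u].
For each subset V ⊆ X/∼, compute π^{-1}(V) ⊆ X and check whether π^{-1}(V) ∈ τ. V is open in τ_Q iff π^{-1}(V) ∈ τ.
  V = {}: π^{-1}(V) = ∅ ∈ τ ✓.
  V = {[q=u]}: π^{-1}(V) = {q, u} ∉ τ ✗.
  V = {[r=s]}: π^{-1}(V) = {r, s} ∉ τ ✗.
  V = {[q=u], [r=s]}: π^{-1}(V) = {q, r, s, u} ∉ τ ✗.
  V = {[t]}: π^{-1}(V) = {t} ∉ τ ✗.
  V = {[q=u], [t]}: π^{-1}(V) = {q, t, u} ∈ τ ✓.
  V = {[r=s], [t]}: π^{-1}(V) = {r, s, t} ∉ τ ✗.
  V = {[q=u], [r=s], [t]}: π^{-1}(V) = {q, r, s, t, u} ∈ τ ✓.
Open sets in the quotient: τ_Q = {{}, {[q=u], [t]}, {[q=u], [r=s], [t]}} (3 elements).


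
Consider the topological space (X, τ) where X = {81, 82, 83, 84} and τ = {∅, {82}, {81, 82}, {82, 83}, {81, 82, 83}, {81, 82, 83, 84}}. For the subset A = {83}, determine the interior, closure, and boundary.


int(A) = ∅, cl(A) = {83, 84}, ∂A = {83, 84}.

Closed sets in (X, τ) are complements of opens:
  closed(X, τ) = {∅, {84}, {81, 84}, {83, 84}, {81, 83, 84}, {81, 82, 83, 84}}.
int(A) = ⋃ {U ∈ τ : U ⊆ A}. Opens contained in A: ∅.
Taking the union of these: int(A) = ∅.
cl(A) = ⋂ {C closed : A ⊆ C}. Closed sets containing A: {83, 84}, {81, 83, 84}, {81, 82, 83, 84}.
Intersecting these: cl(A) = {83, 84}.
∂A = cl(A) ∖ int(A) = {83, 84} ∖ ∅ = {83, 84}.


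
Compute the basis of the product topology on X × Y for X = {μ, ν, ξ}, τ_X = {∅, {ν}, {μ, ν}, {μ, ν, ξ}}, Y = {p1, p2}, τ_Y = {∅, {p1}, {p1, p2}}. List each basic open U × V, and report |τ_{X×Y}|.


Basis B = {∅ × ∅, {ν} × {p1}, {μ, ν} × {p1}, {ν} × {p1, p2}, {μ, ν, ξ} × {p1}, {μ, ν} × {p1, p2}, {μ, ν, ξ} × {p1, p2}}; |τ_{X×Y}| = 10.

Enumerate products U × V with U ∈ τ_X, V ∈ τ_Y (deduplicated):
  ∅ × ∅ = {} (∅)
  {ν} × {p1} = {(ν,p1)}
  {μ, ν} × {p1} = {(μ,p1), (ν,p1)}
  {ν} × {p1, p2} = {(ν,p1), (ν,p2)}
  {μ, ν, ξ} × {p1} = {(μ,p1), (ν,p1), (ξ,p1)}
  {μ, ν} × {p1, p2} = {(μ,p1), (μ,p2), (ν,p1), (ν,p2)}
  {μ, ν, ξ} × {p1, p2} = {(μ,p1), (μ,p2), (ν,p1), (ν,p2), (ξ,p1), (ξ,p2)}
These 7 distinct sets form the basis B.
Close under arbitrary unions to get τ_{X×Y}; counting gives |τ_{X×Y}| = 10.


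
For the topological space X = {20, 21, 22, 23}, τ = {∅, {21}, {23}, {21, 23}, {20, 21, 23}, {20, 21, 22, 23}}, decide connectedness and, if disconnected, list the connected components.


(X, τ) is connected.

Find clopen sets (U ∈ τ with X ∖ U ∈ τ):
  U = ∅, X ∖ U = {20, 21, 22, 23} — both open, so U is clopen.
  U = {20, 21, 22, 23}, X ∖ U = ∅ — both open, so U is clopen.
Only trivial clopens (∅ and X) exist, so (X, τ) is connected.
Compute connected components by grouping points that agree on all clopens:
  component: {20, 21, 22, 23}


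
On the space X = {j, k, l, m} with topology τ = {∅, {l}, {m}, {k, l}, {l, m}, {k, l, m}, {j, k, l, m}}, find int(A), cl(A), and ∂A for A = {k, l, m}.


int(A) = {k, l, m}, cl(A) = {j, k, l, m}, ∂A = {j}.

Closed sets in (X, τ) are complements of opens:
  closed(X, τ) = {∅, {j}, {j, k}, {j, m}, {j, k, l}, {j, k, m}, {j, k, l, m}}.
int(A) = ⋃ {U ∈ τ : U ⊆ A}. Opens contained in A: ∅, {l}, {m}, {k, l}, {l, m}, {k, l, m}.
Taking the union of these: int(A) = {k, l, m}.
cl(A) = ⋂ {C closed : A ⊆ C}. Closed sets containing A: {j, k, l, m}.
Intersecting these: cl(A) = {j, k, l, m}.
∂A = cl(A) ∖ int(A) = {j, k, l, m} ∖ {k, l, m} = {j}.


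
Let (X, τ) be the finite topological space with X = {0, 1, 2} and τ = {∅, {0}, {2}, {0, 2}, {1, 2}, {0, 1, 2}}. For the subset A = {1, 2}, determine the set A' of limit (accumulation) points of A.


A' = {1}

For each x ∈ X, list the open sets U ∈ τ with x ∈ U, then check whether U ∩ (A ∖ {x}) ≠ ∅ for every such U.
  x = 0: open {0} ∋ x has {0} ∩ (A ∖ {0}) = ∅, so x is NOT a limit point.
  x = 1: opens ∋ x are {1, 2}, {0, 1, 2}; each meets A ∖ {1}, so x IS a limit point.
  x = 2: open {2} ∋ x has {2} ∩ (A ∖ {2}) = ∅, so x is NOT a limit point.
Collecting: A' = {1}.


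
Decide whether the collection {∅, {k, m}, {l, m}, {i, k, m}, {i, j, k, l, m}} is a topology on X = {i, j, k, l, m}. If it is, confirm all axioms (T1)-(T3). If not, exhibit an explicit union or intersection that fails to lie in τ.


τ is NOT a topology on X.

Axiom (T1): ∅ ∈ τ? Yes; X ∈ τ? Yes.
Axiom (T2/T3): check pairwise unions and intersections of members of τ.
Counterexample for (T3): {k, m} ∩ {l, m} = {m} ∉ τ. Therefore τ is NOT a topology.


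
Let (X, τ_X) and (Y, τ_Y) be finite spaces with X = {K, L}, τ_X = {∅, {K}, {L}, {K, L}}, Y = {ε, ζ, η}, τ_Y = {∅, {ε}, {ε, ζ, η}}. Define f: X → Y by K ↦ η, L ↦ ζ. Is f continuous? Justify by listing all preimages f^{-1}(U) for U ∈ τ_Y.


f IS continuous.

Compute f^{-1}(U) for each U ∈ τ_Y:
  U = ∅: f^{-1}(U) = ∅ ∈ τ_X ✓.
  U = {ε}: f^{-1}(U) = ∅ ∈ τ_X ✓.
  U = {ε, ζ, η}: f^{-1}(U) = {K, L} ∈ τ_X ✓.
Every preimage lies in τ_X, so f IS continuous.


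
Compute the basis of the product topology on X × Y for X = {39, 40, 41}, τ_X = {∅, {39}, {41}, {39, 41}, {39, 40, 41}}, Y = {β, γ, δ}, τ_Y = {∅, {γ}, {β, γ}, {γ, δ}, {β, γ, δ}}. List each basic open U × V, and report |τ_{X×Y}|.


Basis B = {∅ × ∅, {39} × {γ}, {41} × {γ}, {39} × {β, γ}, {39} × {γ, δ}, {39, 41} × {γ}, {41} × {β, γ}, {41} × {γ, δ}, {39} × {β, γ, δ}, {39, 40, 41} × {γ}, {41} × {β, γ, δ}, {39, 41} × {β, γ}, {39, 41} × {γ, δ}, {39, 41} × {β, γ, δ}, {39, 40, 41} × {β, γ}, {39, 40, 41} × {γ, δ}, {39, 40, 41} × {β, γ, δ}}; |τ_{X×Y}| = 50.

Enumerate products U × V with U ∈ τ_X, V ∈ τ_Y (deduplicated):
  ∅ × ∅ = {} (∅)
  {39} × {γ} = {(39,γ)}
  {41} × {γ} = {(41,γ)}
  {39} × {β, γ} = {(39,β), (39,γ)}
  {39} × {γ, δ} = {(39,γ), (39,δ)}
  {39, 41} × {γ} = {(39,γ), (41,γ)}
  {41} × {β, γ} = {(41,β), (41,γ)}
  {41} × {γ, δ} = {(41,γ), (41,δ)}
  {39} × {β, γ, δ} = {(39,β), (39,γ), (39,δ)}
  {39, 40, 41} × {γ} = {(39,γ), (40,γ), (41,γ)}
  {41} × {β, γ, δ} = {(41,β), (41,γ), (41,δ)}
  {39, 41} × {β, γ} = {(39,β), (39,γ), (41,β), (41,γ)}
  {39, 41} × {γ, δ} = {(39,γ), (39,δ), (41,γ), (41,δ)}
  {39, 41} × {β, γ, δ} = {(39,β), (39,γ), (39,δ), (41,β), (41,γ), (41,δ)}
  {39, 40, 41} × {β, γ} = {(39,β), (39,γ), (40,β), (40,γ), (41,β), (41,γ)}
  {39, 40, 41} × {γ, δ} = {(39,γ), (39,δ), (40,γ), (40,δ), (41,γ), (41,δ)}
  {39, 40, 41} × {β, γ, δ} = {(39,β), (39,γ), (39,δ), (40,β), (40,γ), (40,δ), (41,β), (41,γ), (41,δ)}
These 17 distinct sets form the basis B.
Close under arbitrary unions to get τ_{X×Y}; counting gives |τ_{X×Y}| = 50.


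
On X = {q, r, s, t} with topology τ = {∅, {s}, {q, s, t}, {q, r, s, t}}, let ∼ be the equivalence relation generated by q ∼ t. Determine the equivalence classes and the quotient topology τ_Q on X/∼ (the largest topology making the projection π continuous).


X/∼ = {[q=t], [r], [s]}; |τ_Q| = 4.

Equivalence classes: [q=t], [r], [s].
Quotient map π: X → X/∼ sends q ↦ [q=t], r ↦ [r], s ↦ [s], t ↦ [q=t].
For each subset V ⊆ X/∼, compute π^{-1}(V) ⊆ X and check whether π^{-1}(V) ∈ τ. V is open in τ_Q iff π^{-1}(V) ∈ τ.
  V = {}: π^{-1}(V) = ∅ ∈ τ ✓.
  V = {[q=t]}: π^{-1}(V) = {q, t} ∉ τ ✗.
  V = {[r]}: π^{-1}(V) = {r} ∉ τ ✗.
  V = {[q=t], [r]}: π^{-1}(V) = {q, r, t} ∉ τ ✗.
  V = {[s]}: π^{-1}(V) = {s} ∈ τ ✓.
  V = {[q=t], [s]}: π^{-1}(V) = {q, s, t} ∈ τ ✓.
  V = {[r], [s]}: π^{-1}(V) = {r, s} ∉ τ ✗.
  V = {[q=t], [r], [s]}: π^{-1}(V) = {q, r, s, t} ∈ τ ✓.
Open sets in the quotient: τ_Q = {{}, {[s]}, {[q=t], [s]}, {[q=t], [r], [s]}} (4 elements).


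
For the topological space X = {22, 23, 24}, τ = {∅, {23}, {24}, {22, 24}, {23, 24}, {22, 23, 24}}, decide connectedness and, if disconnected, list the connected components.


(X, τ) is disconnected; components = [{23}, {22, 24}].

Find clopen sets (U ∈ τ with X ∖ U ∈ τ):
  U = ∅, X ∖ U = {22, 23, 24} — both open, so U is clopen.
  U = {23}, X ∖ U = {22, 24} — both open, so U is clopen.
  U = {22, 24}, X ∖ U = {23} — both open, so U is clopen.
  U = {22, 23, 24}, X ∖ U = ∅ — both open, so U is clopen.
Nontrivial clopen(s) exist: e.g. {23}. So (X, τ) is disconnected.
Compute connected components by grouping points that agree on all clopens:
  component: {23}
  component: {22, 24}


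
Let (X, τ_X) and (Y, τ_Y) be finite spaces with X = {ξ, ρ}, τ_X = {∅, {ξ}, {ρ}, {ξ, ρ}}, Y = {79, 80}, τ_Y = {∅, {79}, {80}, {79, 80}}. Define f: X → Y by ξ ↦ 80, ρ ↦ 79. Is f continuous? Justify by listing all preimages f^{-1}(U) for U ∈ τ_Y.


f IS continuous.

Compute f^{-1}(U) for each U ∈ τ_Y:
  U = ∅: f^{-1}(U) = ∅ ∈ τ_X ✓.
  U = {79}: f^{-1}(U) = {ρ} ∈ τ_X ✓.
  U = {80}: f^{-1}(U) = {ξ} ∈ τ_X ✓.
  U = {79, 80}: f^{-1}(U) = {ξ, ρ} ∈ τ_X ✓.
Every preimage lies in τ_X, so f IS continuous.


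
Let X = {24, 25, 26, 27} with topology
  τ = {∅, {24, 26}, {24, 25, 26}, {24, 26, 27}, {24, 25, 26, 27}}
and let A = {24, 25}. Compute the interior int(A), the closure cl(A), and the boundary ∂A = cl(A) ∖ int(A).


int(A) = ∅, cl(A) = {24, 25, 26, 27}, ∂A = {24, 25, 26, 27}.

Closed sets in (X, τ) are complements of opens:
  closed(X, τ) = {∅, {25}, {27}, {25, 27}, {24, 25, 26, 27}}.
int(A) = ⋃ {U ∈ τ : U ⊆ A}. Opens contained in A: ∅.
Taking the union of these: int(A) = ∅.
cl(A) = ⋂ {C closed : A ⊆ C}. Closed sets containing A: {24, 25, 26, 27}.
Intersecting these: cl(A) = {24, 25, 26, 27}.
∂A = cl(A) ∖ int(A) = {24, 25, 26, 27} ∖ ∅ = {24, 25, 26, 27}.


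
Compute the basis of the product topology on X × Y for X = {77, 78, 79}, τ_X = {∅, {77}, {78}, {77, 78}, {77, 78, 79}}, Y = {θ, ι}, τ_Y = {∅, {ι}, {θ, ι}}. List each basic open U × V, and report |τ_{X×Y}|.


Basis B = {∅ × ∅, {77} × {ι}, {78} × {ι}, {77} × {θ, ι}, {77, 78} × {ι}, {78} × {θ, ι}, {77, 78, 79} × {ι}, {77, 78} × {θ, ι}, {77, 78, 79} × {θ, ι}}; |τ_{X×Y}| = 14.

Enumerate products U × V with U ∈ τ_X, V ∈ τ_Y (deduplicated):
  ∅ × ∅ = {} (∅)
  {77} × {ι} = {(77,ι)}
  {78} × {ι} = {(78,ι)}
  {77} × {θ, ι} = {(77,θ), (77,ι)}
  {77, 78} × {ι} = {(77,ι), (78,ι)}
  {78} × {θ, ι} = {(78,θ), (78,ι)}
  {77, 78, 79} × {ι} = {(77,ι), (78,ι), (79,ι)}
  {77, 78} × {θ, ι} = {(77,θ), (77,ι), (78,θ), (78,ι)}
  {77, 78, 79} × {θ, ι} = {(77,θ), (77,ι), (78,θ), (78,ι), (79,θ), (79,ι)}
These 9 distinct sets form the basis B.
Close under arbitrary unions to get τ_{X×Y}; counting gives |τ_{X×Y}| = 14.


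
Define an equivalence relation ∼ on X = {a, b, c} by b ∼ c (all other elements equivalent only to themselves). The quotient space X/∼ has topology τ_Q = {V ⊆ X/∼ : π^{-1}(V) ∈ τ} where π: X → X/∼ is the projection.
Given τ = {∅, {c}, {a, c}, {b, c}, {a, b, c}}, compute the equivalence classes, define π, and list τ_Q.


X/∼ = {[a], [b=c]}; |τ_Q| = 3.

Equivalence classes: [a], [b=c].
Quotient map π: X → X/∼ sends a ↦ [a], b ↦ [b=c], c ↦ [b=c].
For each subset V ⊆ X/∼, compute π^{-1}(V) ⊆ X and check whether π^{-1}(V) ∈ τ. V is open in τ_Q iff π^{-1}(V) ∈ τ.
  V = {}: π^{-1}(V) = ∅ ∈ τ ✓.
  V = {[a]}: π^{-1}(V) = {a} ∉ τ ✗.
  V = {[b=c]}: π^{-1}(V) = {b, c} ∈ τ ✓.
  V = {[a], [b=c]}: π^{-1}(V) = {a, b, c} ∈ τ ✓.
Open sets in the quotient: τ_Q = {{}, {[b=c]}, {[a], [b=c]}} (3 elements).


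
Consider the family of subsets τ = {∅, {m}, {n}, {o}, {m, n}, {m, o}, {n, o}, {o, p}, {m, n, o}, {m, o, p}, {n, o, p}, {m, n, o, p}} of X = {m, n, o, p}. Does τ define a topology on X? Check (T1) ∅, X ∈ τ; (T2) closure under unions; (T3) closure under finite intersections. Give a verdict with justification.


τ IS a topology on X.

Axiom (T1): ∅ ∈ τ? Yes; X ∈ τ? Yes.
Axiom (T2/T3): check pairwise unions and intersections of members of τ.
All pairwise intersections and unions checked — each lies in τ. Therefore τ satisfies (T1), (T2), (T3): it IS a topology on X.


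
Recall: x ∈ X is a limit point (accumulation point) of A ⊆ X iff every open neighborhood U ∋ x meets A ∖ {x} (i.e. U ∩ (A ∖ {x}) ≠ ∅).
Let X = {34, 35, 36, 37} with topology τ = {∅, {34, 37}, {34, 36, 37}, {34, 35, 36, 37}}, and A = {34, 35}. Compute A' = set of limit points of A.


A' = {35, 36, 37}

For each x ∈ X, list the open sets U ∈ τ with x ∈ U, then check whether U ∩ (A ∖ {x}) ≠ ∅ for every such U.
  x = 34: open {34, 37} ∋ x has {34, 37} ∩ (A ∖ {34}) = ∅, so x is NOT a limit point.
  x = 35: opens ∋ x are {34, 35, 36, 37}; each meets A ∖ {35}, so x IS a limit point.
  x = 36: opens ∋ x are {34, 36, 37}, {34, 35, 36, 37}; each meets A ∖ {36}, so x IS a limit point.
  x = 37: opens ∋ x are {34, 37}, {34, 36, 37}, {34, 35, 36, 37}; each meets A ∖ {37}, so x IS a limit point.
Collecting: A' = {35, 36, 37}.


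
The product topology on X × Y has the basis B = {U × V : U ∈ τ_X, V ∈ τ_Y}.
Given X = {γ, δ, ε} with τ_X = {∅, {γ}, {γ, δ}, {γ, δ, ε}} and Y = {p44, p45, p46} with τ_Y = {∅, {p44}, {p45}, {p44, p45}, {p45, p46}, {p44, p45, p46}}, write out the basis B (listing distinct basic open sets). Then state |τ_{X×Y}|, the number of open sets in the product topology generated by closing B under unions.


Basis B = {∅ × ∅, {γ} × {p44}, {γ} × {p45}, {γ} × {p44, p45}, {γ, δ} × {p44}, {γ} × {p45, p46}, {γ, δ} × {p45}, {γ} × {p44, p45, p46}, {γ, δ, ε} × {p44}, {γ, δ, ε} × {p45}, {γ, δ} × {p44, p45}, {γ, δ} × {p45, p46}, {γ, δ} × {p44, p45, p46}, {γ, δ, ε} × {p44, p45}, {γ, δ, ε} × {p45, p46}, {γ, δ, ε} × {p44, p45, p46}}; |τ_{X×Y}| = 40.

Enumerate products U × V with U ∈ τ_X, V ∈ τ_Y (deduplicated):
  ∅ × ∅ = {} (∅)
  {γ} × {p44} = {(γ,p44)}
  {γ} × {p45} = {(γ,p45)}
  {γ} × {p44, p45} = {(γ,p44), (γ,p45)}
  {γ, δ} × {p44} = {(γ,p44), (δ,p44)}
  {γ} × {p45, p46} = {(γ,p45), (γ,p46)}
  {γ, δ} × {p45} = {(γ,p45), (δ,p45)}
  {γ} × {p44, p45, p46} = {(γ,p44), (γ,p45), (γ,p46)}
  {γ, δ, ε} × {p44} = {(γ,p44), (δ,p44), (ε,p44)}
  {γ, δ, ε} × {p45} = {(γ,p45), (δ,p45), (ε,p45)}
  {γ, δ} × {p44, p45} = {(γ,p44), (γ,p45), (δ,p44), (δ,p45)}
  {γ, δ} × {p45, p46} = {(γ,p45), (γ,p46), (δ,p45), (δ,p46)}
  {γ, δ} × {p44, p45, p46} = {(γ,p44), (γ,p45), (γ,p46), (δ,p44), (δ,p45), (δ,p46)}
  {γ, δ, ε} × {p44, p45} = {(γ,p44), (γ,p45), (δ,p44), (δ,p45), (ε,p44), (ε,p45)}
  {γ, δ, ε} × {p45, p46} = {(γ,p45), (γ,p46), (δ,p45), (δ,p46), (ε,p45), (ε,p46)}
  {γ, δ, ε} × {p44, p45, p46} = {(γ,p44), (γ,p45), (γ,p46), (δ,p44), (δ,p45), (δ,p46), (ε,p44), (ε,p45), (ε,p46)}
These 16 distinct sets form the basis B.
Close under arbitrary unions to get τ_{X×Y}; counting gives |τ_{X×Y}| = 40.


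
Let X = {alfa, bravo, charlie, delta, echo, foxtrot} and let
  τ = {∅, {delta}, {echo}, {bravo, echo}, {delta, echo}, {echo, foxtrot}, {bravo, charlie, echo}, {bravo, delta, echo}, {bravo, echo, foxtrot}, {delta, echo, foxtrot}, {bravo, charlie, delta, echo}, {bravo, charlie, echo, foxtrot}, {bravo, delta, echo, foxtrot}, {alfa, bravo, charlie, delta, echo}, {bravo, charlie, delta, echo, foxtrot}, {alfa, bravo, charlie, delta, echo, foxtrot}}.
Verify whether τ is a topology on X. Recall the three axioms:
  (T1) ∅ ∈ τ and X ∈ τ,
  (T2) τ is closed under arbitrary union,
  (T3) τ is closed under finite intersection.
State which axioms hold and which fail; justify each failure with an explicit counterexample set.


τ IS a topology on X.

Axiom (T1): ∅ ∈ τ? Yes; X ∈ τ? Yes.
Axiom (T2/T3): check pairwise unions and intersections of members of τ.
All pairwise intersections and unions checked — each lies in τ. Therefore τ satisfies (T1), (T2), (T3): it IS a topology on X.


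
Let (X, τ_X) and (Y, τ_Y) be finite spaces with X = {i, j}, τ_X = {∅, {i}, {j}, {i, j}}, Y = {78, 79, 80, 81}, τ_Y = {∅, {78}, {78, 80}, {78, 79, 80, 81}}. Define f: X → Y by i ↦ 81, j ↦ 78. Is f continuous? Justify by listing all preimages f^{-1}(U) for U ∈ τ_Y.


f IS continuous.

Compute f^{-1}(U) for each U ∈ τ_Y:
  U = ∅: f^{-1}(U) = ∅ ∈ τ_X ✓.
  U = {78}: f^{-1}(U) = {j} ∈ τ_X ✓.
  U = {78, 80}: f^{-1}(U) = {j} ∈ τ_X ✓.
  U = {78, 79, 80, 81}: f^{-1}(U) = {i, j} ∈ τ_X ✓.
Every preimage lies in τ_X, so f IS continuous.
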